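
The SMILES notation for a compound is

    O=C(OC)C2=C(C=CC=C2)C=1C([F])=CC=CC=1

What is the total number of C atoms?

14

Count every carbon token in the SMILES (each C, including those in ring-closure positions and inside branches).
Carbon count: 14.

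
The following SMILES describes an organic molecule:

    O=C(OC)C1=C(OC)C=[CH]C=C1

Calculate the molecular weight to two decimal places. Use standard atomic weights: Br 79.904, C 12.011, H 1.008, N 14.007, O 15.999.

166.18 g/mol

First, the molecular formula is C9H10O3 (counting implicit H from valence).
  C: 9 × 12.011 = 108.099
  H: 10 × 1.008 = 10.080
  O: 3 × 15.999 = 47.997
Sum: 9×12.011 + 10×1.008 + 3×15.999 = 166.176 → 166.18 g/mol.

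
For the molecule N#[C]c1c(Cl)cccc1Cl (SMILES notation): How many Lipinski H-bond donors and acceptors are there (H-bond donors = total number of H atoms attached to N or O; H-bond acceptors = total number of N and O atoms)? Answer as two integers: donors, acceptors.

0, 1

Donors: find every N or O and count the H atoms it carries.
  atom 1 (N): bond orders sum to 3 → 0 H
Lipinski HBD = 0.
Acceptors: N atoms = 1, O atoms = 0 → HBA = 1.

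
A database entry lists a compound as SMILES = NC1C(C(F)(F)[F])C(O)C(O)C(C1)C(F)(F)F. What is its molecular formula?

C8H11F6NO2

Walk through each heavy atom and fill implicit hydrogens from standard valence (C 4, N 3, O 2, S 2, halogen 1):
  atom 1: N, bond orders sum to 1 (valence 3) → 2 H
  atom 2: C, bond orders sum to 3 (valence 4) → 1 H
  atom 3: C, bond orders sum to 3 (valence 4) → 1 H
  atom 4: C, bond orders sum to 4 (valence 4) → 0 H
  atom 5: F (halogen, monovalent) → 0 H
  atom 6: F (halogen, monovalent) → 0 H
  atom 7: F with explicit H count 0
  atom 8: C, bond orders sum to 3 (valence 4) → 1 H
  atom 9: O, bond orders sum to 1 (valence 2) → 1 H
  atom 10: C, bond orders sum to 3 (valence 4) → 1 H
  atom 11: O, bond orders sum to 1 (valence 2) → 1 H
  atom 12: C, bond orders sum to 3 (valence 4) → 1 H
  atom 13: C, bond orders sum to 2 (valence 4) → 2 H
  atom 14: C, bond orders sum to 4 (valence 4) → 0 H
  atom 15: F (halogen, monovalent) → 0 H
  atom 16: F (halogen, monovalent) → 0 H
  atom 17: F (halogen, monovalent) → 0 H
Totals → C:8, H:11, F:6, N:1, O:2.
In Hill order: C8H11F6NO2.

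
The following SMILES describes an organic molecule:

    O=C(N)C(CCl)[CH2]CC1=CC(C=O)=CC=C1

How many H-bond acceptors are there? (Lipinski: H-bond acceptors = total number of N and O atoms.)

N atoms: 1; O atoms: 2.
Lipinski HBA = 1 + 2 = 3.

3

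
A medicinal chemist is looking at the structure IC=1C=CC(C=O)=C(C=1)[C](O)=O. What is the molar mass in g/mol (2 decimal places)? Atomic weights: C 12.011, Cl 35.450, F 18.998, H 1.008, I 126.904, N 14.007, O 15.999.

276.03 g/mol

First, the molecular formula is C8H5IO3 (counting implicit H from valence).
  C: 8 × 12.011 = 96.088
  H: 5 × 1.008 = 5.040
  I: 1 × 126.904 = 126.904
  O: 3 × 15.999 = 47.997
Sum: 8×12.011 + 5×1.008 + 1×126.904 + 3×15.999 = 276.029 → 276.03 g/mol.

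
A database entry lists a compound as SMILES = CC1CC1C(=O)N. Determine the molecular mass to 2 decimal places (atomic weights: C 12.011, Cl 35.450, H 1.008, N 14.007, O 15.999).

99.13 g/mol

First, the molecular formula is C5H9NO (counting implicit H from valence).
  C: 5 × 12.011 = 60.055
  H: 9 × 1.008 = 9.072
  N: 1 × 14.007 = 14.007
  O: 1 × 15.999 = 15.999
Sum: 5×12.011 + 9×1.008 + 1×14.007 + 1×15.999 = 99.133 → 99.13 g/mol.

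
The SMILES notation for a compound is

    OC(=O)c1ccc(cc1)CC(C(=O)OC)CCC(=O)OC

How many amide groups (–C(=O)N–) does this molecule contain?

0

Scan the SMILES for the amide motif — none present.
Groups that are present: 1 carboxylic acid, 2 ester.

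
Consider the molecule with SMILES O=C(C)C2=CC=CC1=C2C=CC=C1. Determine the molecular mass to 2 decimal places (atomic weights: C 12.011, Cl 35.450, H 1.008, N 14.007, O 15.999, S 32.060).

170.21 g/mol

First, the molecular formula is C12H10O (counting implicit H from valence).
  C: 12 × 12.011 = 144.132
  H: 10 × 1.008 = 10.080
  O: 1 × 15.999 = 15.999
Sum: 12×12.011 + 10×1.008 + 1×15.999 = 170.211 → 170.21 g/mol.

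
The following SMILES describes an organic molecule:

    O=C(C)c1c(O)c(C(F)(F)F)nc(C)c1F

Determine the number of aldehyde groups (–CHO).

0

Scan the SMILES for the aldehyde motif — none present.
Groups that are present: 1 hydroxyl, 1 ketone.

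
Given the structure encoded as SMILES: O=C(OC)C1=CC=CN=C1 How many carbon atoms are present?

Count every carbon token in the SMILES (each C, including those in ring-closure positions and inside branches).
Carbon count: 7.

7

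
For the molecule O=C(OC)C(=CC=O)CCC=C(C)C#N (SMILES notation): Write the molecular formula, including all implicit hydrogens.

C11H13NO3

Walk through each heavy atom and fill implicit hydrogens from standard valence (C 4, N 3, O 2, S 2, halogen 1):
  atom 1: O, bond orders sum to 2 (valence 2) → 0 H
  atom 2: C, bond orders sum to 4 (valence 4) → 0 H
  atom 3: O, bond orders sum to 2 (valence 2) → 0 H
  atom 4: C, bond orders sum to 1 (valence 4) → 3 H
  atom 5: C, bond orders sum to 4 (valence 4) → 0 H
  atom 6: C, bond orders sum to 3 (valence 4) → 1 H
  atom 7: C, bond orders sum to 3 (valence 4) → 1 H
  atom 8: O, bond orders sum to 2 (valence 2) → 0 H
  atom 9: C, bond orders sum to 2 (valence 4) → 2 H
  atom 10: C, bond orders sum to 2 (valence 4) → 2 H
  atom 11: C, bond orders sum to 3 (valence 4) → 1 H
  atom 12: C, bond orders sum to 4 (valence 4) → 0 H
  atom 13: C, bond orders sum to 1 (valence 4) → 3 H
  atom 14: C, bond orders sum to 4 (valence 4) → 0 H
  atom 15: N, bond orders sum to 3 (valence 3) → 0 H
Totals → C:11, H:13, N:1, O:3.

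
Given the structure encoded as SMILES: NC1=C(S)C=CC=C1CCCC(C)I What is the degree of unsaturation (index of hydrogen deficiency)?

Molecular formula: C11H16INS.
DoU = (2C + 2 + N − H − X) / 2, where X is the halogen count and O/S are ignored.
    = (2·11 + 2 + 1 − 16 − 1) / 2 = 8 / 2 = 4.

4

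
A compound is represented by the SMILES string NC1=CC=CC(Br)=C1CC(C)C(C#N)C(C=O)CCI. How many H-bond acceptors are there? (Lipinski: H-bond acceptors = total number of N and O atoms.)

3

N atoms: 2; O atoms: 1.
Lipinski HBA = 2 + 1 = 3.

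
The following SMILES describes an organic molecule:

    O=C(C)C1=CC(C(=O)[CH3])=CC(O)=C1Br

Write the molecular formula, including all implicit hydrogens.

C10H9BrO3

Walk through each heavy atom and fill implicit hydrogens from standard valence (C 4, N 3, O 2, S 2, halogen 1):
  atom 1: O, bond orders sum to 2 (valence 2) → 0 H
  atom 2: C, bond orders sum to 4 (valence 4) → 0 H
  atom 3: C, bond orders sum to 1 (valence 4) → 3 H
  atom 4: C, bond orders sum to 4 (valence 4) → 0 H
  atom 5: C, bond orders sum to 3 (valence 4) → 1 H
  atom 6: C, bond orders sum to 4 (valence 4) → 0 H
  atom 7: C, bond orders sum to 4 (valence 4) → 0 H
  atom 8: O, bond orders sum to 2 (valence 2) → 0 H
  atom 9: C with explicit H count 3
  atom 10: C, bond orders sum to 3 (valence 4) → 1 H
  atom 11: C, bond orders sum to 4 (valence 4) → 0 H
  atom 12: O, bond orders sum to 1 (valence 2) → 1 H
  atom 13: C, bond orders sum to 4 (valence 4) → 0 H
  atom 14: Br (halogen, monovalent) → 0 H
Totals → C:10, H:9, Br:1, O:3.
In Hill order: C10H9BrO3.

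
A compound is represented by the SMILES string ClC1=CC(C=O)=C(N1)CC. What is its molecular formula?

Walk through each heavy atom and fill implicit hydrogens from standard valence (C 4, N 3, O 2, S 2, halogen 1):
  atom 1: Cl (halogen, monovalent) → 0 H
  atom 2: C, bond orders sum to 4 (valence 4) → 0 H
  atom 3: C, bond orders sum to 3 (valence 4) → 1 H
  atom 4: C, bond orders sum to 4 (valence 4) → 0 H
  atom 5: C, bond orders sum to 3 (valence 4) → 1 H
  atom 6: O, bond orders sum to 2 (valence 2) → 0 H
  atom 7: C, bond orders sum to 4 (valence 4) → 0 H
  atom 8: N, bond orders sum to 2 (valence 3) → 1 H
  atom 9: C, bond orders sum to 2 (valence 4) → 2 H
  atom 10: C, bond orders sum to 1 (valence 4) → 3 H
Totals → C:7, H:8, Cl:1, N:1, O:1.
In Hill order: C7H8ClNO.

C7H8ClNO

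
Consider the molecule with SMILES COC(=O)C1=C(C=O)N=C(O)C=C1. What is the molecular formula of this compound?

C8H7NO4

Walk through each heavy atom and fill implicit hydrogens from standard valence (C 4, N 3, O 2, S 2, halogen 1):
  atom 1: C, bond orders sum to 1 (valence 4) → 3 H
  atom 2: O, bond orders sum to 2 (valence 2) → 0 H
  atom 3: C, bond orders sum to 4 (valence 4) → 0 H
  atom 4: O, bond orders sum to 2 (valence 2) → 0 H
  atom 5: C, bond orders sum to 4 (valence 4) → 0 H
  atom 6: C, bond orders sum to 4 (valence 4) → 0 H
  atom 7: C, bond orders sum to 3 (valence 4) → 1 H
  atom 8: O, bond orders sum to 2 (valence 2) → 0 H
  atom 9: N, bond orders sum to 3 (valence 3) → 0 H
  atom 10: C, bond orders sum to 4 (valence 4) → 0 H
  atom 11: O, bond orders sum to 1 (valence 2) → 1 H
  atom 12: C, bond orders sum to 3 (valence 4) → 1 H
  atom 13: C, bond orders sum to 3 (valence 4) → 1 H
Totals → C:8, H:7, N:1, O:4.
In Hill order: C8H7NO4.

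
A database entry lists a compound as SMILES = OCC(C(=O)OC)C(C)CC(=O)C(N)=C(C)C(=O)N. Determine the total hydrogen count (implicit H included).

Walk through each heavy atom and fill implicit hydrogens from standard valence (C 4, N 3, O 2, S 2, halogen 1):
  atom 1: O, bond orders sum to 1 (valence 2) → 1 H
  atom 2: C, bond orders sum to 2 (valence 4) → 2 H
  atom 3: C, bond orders sum to 3 (valence 4) → 1 H
  atom 4: C, bond orders sum to 4 (valence 4) → 0 H
  atom 5: O, bond orders sum to 2 (valence 2) → 0 H
  atom 6: O, bond orders sum to 2 (valence 2) → 0 H
  atom 7: C, bond orders sum to 1 (valence 4) → 3 H
  atom 8: C, bond orders sum to 3 (valence 4) → 1 H
  atom 9: C, bond orders sum to 1 (valence 4) → 3 H
  atom 10: C, bond orders sum to 2 (valence 4) → 2 H
  atom 11: C, bond orders sum to 4 (valence 4) → 0 H
  atom 12: O, bond orders sum to 2 (valence 2) → 0 H
  atom 13: C, bond orders sum to 4 (valence 4) → 0 H
  atom 14: N, bond orders sum to 1 (valence 3) → 2 H
  atom 15: C, bond orders sum to 4 (valence 4) → 0 H
  atom 16: C, bond orders sum to 1 (valence 4) → 3 H
  atom 17: C, bond orders sum to 4 (valence 4) → 0 H
  atom 18: O, bond orders sum to 2 (valence 2) → 0 H
  atom 19: N, bond orders sum to 1 (valence 3) → 2 H
Total hydrogens: 20.

20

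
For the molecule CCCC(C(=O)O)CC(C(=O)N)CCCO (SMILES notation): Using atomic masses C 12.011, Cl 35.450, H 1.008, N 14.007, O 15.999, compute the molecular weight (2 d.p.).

231.29 g/mol

First, the molecular formula is C11H21NO4 (counting implicit H from valence).
  C: 11 × 12.011 = 132.121
  H: 21 × 1.008 = 21.168
  N: 1 × 14.007 = 14.007
  O: 4 × 15.999 = 63.996
Sum: 11×12.011 + 21×1.008 + 1×14.007 + 4×15.999 = 231.292 → 231.29 g/mol.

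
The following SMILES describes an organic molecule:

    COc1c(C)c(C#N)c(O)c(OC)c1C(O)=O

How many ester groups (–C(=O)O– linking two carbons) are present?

Scan the SMILES for the ester motif — none present.
Groups that are present: 1 carboxylic acid, 2 ether, 1 hydroxyl, 1 nitrile.

0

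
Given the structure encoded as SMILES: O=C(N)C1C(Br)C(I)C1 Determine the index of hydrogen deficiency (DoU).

2

Degree of unsaturation = (number of rings) + (number of π bonds).
Ring closures in the SMILES: 1.
π bonds: 1 double bond (each 1 DoU) → 1 DoU from unsaturation.
Total DoU = 1 + 1 = 2.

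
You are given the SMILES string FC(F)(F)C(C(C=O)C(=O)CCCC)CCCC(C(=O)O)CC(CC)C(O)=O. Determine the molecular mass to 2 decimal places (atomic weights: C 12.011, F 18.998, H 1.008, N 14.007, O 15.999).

First, the molecular formula is C19H29F3O6 (counting implicit H from valence).
  C: 19 × 12.011 = 228.209
  F: 3 × 18.998 = 56.994
  H: 29 × 1.008 = 29.232
  O: 6 × 15.999 = 95.994
Sum: 19×12.011 + 3×18.998 + 29×1.008 + 6×15.999 = 410.429 → 410.43 g/mol.

410.43 g/mol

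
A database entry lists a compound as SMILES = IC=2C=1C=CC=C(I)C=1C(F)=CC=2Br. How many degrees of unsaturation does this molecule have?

7

Degree of unsaturation = (number of rings) + (number of π bonds).
Ring closures in the SMILES: 2.
π bonds: 5 double bonds (each 1 DoU) → 5 DoU from unsaturation.
Total DoU = 2 + 5 = 7.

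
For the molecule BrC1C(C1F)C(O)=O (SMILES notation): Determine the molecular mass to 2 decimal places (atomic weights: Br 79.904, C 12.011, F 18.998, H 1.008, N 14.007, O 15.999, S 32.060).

First, the molecular formula is C4H4BrFO2 (counting implicit H from valence).
  Br: 1 × 79.904 = 79.904
  C: 4 × 12.011 = 48.044
  F: 1 × 18.998 = 18.998
  H: 4 × 1.008 = 4.032
  O: 2 × 15.999 = 31.998
Sum: 1×79.904 + 4×12.011 + 1×18.998 + 4×1.008 + 2×15.999 = 182.976 → 182.98 g/mol.

182.98 g/mol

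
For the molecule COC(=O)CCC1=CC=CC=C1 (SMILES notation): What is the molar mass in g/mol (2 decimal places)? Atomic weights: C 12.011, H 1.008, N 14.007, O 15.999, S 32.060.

First, the molecular formula is C10H12O2 (counting implicit H from valence).
  C: 10 × 12.011 = 120.110
  H: 12 × 1.008 = 12.096
  O: 2 × 15.999 = 31.998
Sum: 10×12.011 + 12×1.008 + 2×15.999 = 164.204 → 164.20 g/mol.

164.20 g/mol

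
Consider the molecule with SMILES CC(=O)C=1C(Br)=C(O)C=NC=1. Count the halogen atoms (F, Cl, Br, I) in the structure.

1

Halogen atoms appear at heavy-atom position 6 (1×Br).
Other groups present: 1 hydroxyl, 1 ketone.
Halogen count: 1.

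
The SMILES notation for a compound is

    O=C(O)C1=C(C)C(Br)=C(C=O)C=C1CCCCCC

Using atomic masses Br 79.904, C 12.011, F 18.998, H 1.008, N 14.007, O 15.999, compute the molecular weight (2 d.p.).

327.22 g/mol

First, the molecular formula is C15H19BrO3 (counting implicit H from valence).
  Br: 1 × 79.904 = 79.904
  C: 15 × 12.011 = 180.165
  H: 19 × 1.008 = 19.152
  O: 3 × 15.999 = 47.997
Sum: 1×79.904 + 15×12.011 + 19×1.008 + 3×15.999 = 327.218 → 327.22 g/mol.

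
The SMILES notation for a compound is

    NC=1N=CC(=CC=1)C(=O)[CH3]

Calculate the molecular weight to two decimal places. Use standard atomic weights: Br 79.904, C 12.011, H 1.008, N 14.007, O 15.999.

136.15 g/mol

First, the molecular formula is C7H8N2O (counting implicit H from valence).
  C: 7 × 12.011 = 84.077
  H: 8 × 1.008 = 8.064
  N: 2 × 14.007 = 28.014
  O: 1 × 15.999 = 15.999
Sum: 7×12.011 + 8×1.008 + 2×14.007 + 1×15.999 = 136.154 → 136.15 g/mol.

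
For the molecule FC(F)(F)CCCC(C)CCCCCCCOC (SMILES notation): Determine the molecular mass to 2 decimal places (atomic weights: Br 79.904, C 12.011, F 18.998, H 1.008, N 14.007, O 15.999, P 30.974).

First, the molecular formula is C14H27F3O (counting implicit H from valence).
  C: 14 × 12.011 = 168.154
  F: 3 × 18.998 = 56.994
  H: 27 × 1.008 = 27.216
  O: 1 × 15.999 = 15.999
Sum: 14×12.011 + 3×18.998 + 27×1.008 + 1×15.999 = 268.363 → 268.36 g/mol.

268.36 g/mol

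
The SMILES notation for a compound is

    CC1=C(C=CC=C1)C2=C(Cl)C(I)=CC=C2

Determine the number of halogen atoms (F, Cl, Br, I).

Halogen atoms appear at heavy-atom positions 10, 12 (1×Cl, 1×I).
Halogen count: 2.

2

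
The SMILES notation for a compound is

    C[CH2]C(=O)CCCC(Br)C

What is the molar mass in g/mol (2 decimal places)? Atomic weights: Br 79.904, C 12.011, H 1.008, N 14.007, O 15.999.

207.11 g/mol

First, the molecular formula is C8H15BrO (counting implicit H from valence).
  Br: 1 × 79.904 = 79.904
  C: 8 × 12.011 = 96.088
  H: 15 × 1.008 = 15.120
  O: 1 × 15.999 = 15.999
Sum: 1×79.904 + 8×12.011 + 15×1.008 + 1×15.999 = 207.111 → 207.11 g/mol.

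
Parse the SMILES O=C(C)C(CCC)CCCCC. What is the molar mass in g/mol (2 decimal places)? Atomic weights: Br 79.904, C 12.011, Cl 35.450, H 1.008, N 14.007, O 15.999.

170.30 g/mol

First, the molecular formula is C11H22O (counting implicit H from valence).
  C: 11 × 12.011 = 132.121
  H: 22 × 1.008 = 22.176
  O: 1 × 15.999 = 15.999
Sum: 11×12.011 + 22×1.008 + 1×15.999 = 170.296 → 170.30 g/mol.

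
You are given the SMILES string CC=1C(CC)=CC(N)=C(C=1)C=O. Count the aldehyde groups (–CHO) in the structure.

The aldehyde motif appears at heavy-atom position 11 in the SMILES.
Other groups present: 1 primary amine.
Aldehyde count: 1.

1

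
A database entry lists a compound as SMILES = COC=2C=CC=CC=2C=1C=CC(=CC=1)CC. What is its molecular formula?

Walk through each heavy atom and fill implicit hydrogens from standard valence (C 4, N 3, O 2, S 2, halogen 1):
  atom 1: C, bond orders sum to 1 (valence 4) → 3 H
  atom 2: O, bond orders sum to 2 (valence 2) → 0 H
  atom 3: C, bond orders sum to 4 (valence 4) → 0 H
  atom 4: C, bond orders sum to 3 (valence 4) → 1 H
  atom 5: C, bond orders sum to 3 (valence 4) → 1 H
  atom 6: C, bond orders sum to 3 (valence 4) → 1 H
  atom 7: C, bond orders sum to 3 (valence 4) → 1 H
  atom 8: C, bond orders sum to 4 (valence 4) → 0 H
  atom 9: C, bond orders sum to 4 (valence 4) → 0 H
  atom 10: C, bond orders sum to 3 (valence 4) → 1 H
  atom 11: C, bond orders sum to 3 (valence 4) → 1 H
  atom 12: C, bond orders sum to 4 (valence 4) → 0 H
  atom 13: C, bond orders sum to 3 (valence 4) → 1 H
  atom 14: C, bond orders sum to 3 (valence 4) → 1 H
  atom 15: C, bond orders sum to 2 (valence 4) → 2 H
  atom 16: C, bond orders sum to 1 (valence 4) → 3 H
Totals → C:15, H:16, O:1.
In Hill order: C15H16O.

C15H16O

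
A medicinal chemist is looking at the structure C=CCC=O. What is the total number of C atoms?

Count every carbon token in the SMILES (each C, including those in ring-closure positions and inside branches).
Carbon count: 4.

4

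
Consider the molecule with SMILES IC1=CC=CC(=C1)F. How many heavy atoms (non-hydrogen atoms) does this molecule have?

8

Every atom symbol written in the SMILES (organic subset) is one heavy atom; implicit H are not written.
Heavy atoms by element → C:6, F:1, I:1.
Total: 8.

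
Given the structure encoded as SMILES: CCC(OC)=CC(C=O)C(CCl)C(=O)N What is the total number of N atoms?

Scan the SMILES for N atoms (remember two-letter symbols like Cl and Br are single atoms).
Nitrogen count: 1.

1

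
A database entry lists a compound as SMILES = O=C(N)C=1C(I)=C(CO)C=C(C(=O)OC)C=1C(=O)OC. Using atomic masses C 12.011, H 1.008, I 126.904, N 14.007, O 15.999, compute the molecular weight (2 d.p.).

393.13 g/mol

First, the molecular formula is C12H12INO6 (counting implicit H from valence).
  C: 12 × 12.011 = 144.132
  H: 12 × 1.008 = 12.096
  I: 1 × 126.904 = 126.904
  N: 1 × 14.007 = 14.007
  O: 6 × 15.999 = 95.994
Sum: 12×12.011 + 12×1.008 + 1×126.904 + 1×14.007 + 6×15.999 = 393.133 → 393.13 g/mol.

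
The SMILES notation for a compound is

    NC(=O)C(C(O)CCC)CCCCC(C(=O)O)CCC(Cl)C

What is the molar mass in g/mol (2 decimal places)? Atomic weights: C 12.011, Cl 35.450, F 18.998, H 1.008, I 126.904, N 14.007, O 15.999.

335.87 g/mol

First, the molecular formula is C16H30ClNO4 (counting implicit H from valence).
  C: 16 × 12.011 = 192.176
  Cl: 1 × 35.450 = 35.450
  H: 30 × 1.008 = 30.240
  N: 1 × 14.007 = 14.007
  O: 4 × 15.999 = 63.996
Sum: 16×12.011 + 1×35.450 + 30×1.008 + 1×14.007 + 4×15.999 = 335.869 → 335.87 g/mol.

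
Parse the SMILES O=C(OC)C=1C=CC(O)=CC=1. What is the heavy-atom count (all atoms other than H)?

Every atom symbol written in the SMILES (organic subset) is one heavy atom; implicit H are not written.
Heavy atoms by element → C:8, O:3.
Total: 11.

11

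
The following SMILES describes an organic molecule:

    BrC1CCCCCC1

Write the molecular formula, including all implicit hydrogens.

C7H13Br

Walk through each heavy atom and fill implicit hydrogens from standard valence (C 4, N 3, O 2, S 2, halogen 1):
  atom 1: Br (halogen, monovalent) → 0 H
  atom 2: C, bond orders sum to 3 (valence 4) → 1 H
  atom 3: C, bond orders sum to 2 (valence 4) → 2 H
  atom 4: C, bond orders sum to 2 (valence 4) → 2 H
  atom 5: C, bond orders sum to 2 (valence 4) → 2 H
  atom 6: C, bond orders sum to 2 (valence 4) → 2 H
  atom 7: C, bond orders sum to 2 (valence 4) → 2 H
  atom 8: C, bond orders sum to 2 (valence 4) → 2 H
Totals → C:7, H:13, Br:1.
In Hill order: C7H13Br.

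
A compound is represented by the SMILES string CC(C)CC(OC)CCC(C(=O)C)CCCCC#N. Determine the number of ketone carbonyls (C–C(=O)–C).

1

The ketone motif appears at heavy-atom position 11 in the SMILES.
Other groups present: 1 ether, 1 nitrile.
Ketone count: 1.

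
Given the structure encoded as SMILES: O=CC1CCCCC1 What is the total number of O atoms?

1

Scan the SMILES for O atoms (remember two-letter symbols like Cl and Br are single atoms).
Oxygen count: 1.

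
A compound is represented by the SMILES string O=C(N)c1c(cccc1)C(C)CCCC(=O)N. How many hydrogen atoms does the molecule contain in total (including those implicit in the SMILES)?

Walk through each heavy atom and fill implicit hydrogens from standard valence (C 4, N 3, O 2, S 2, halogen 1); for lowercase aromatic atoms, an aromatic c carries 1 H when it has two neighbours and 0 H with three, and aromatic n carries 0 H:
  atom 1: O, bond orders sum to 2 (valence 2) → 0 H
  atom 2: C, bond orders sum to 4 (valence 4) → 0 H
  atom 3: N, bond orders sum to 1 (valence 3) → 2 H
  atom 4: aromatic c, 3 neighbours → 0 H
  atom 5: aromatic c, 3 neighbours → 0 H
  atom 6: aromatic c, 2 neighbours → 1 H
  atom 7: aromatic c, 2 neighbours → 1 H
  atom 8: aromatic c, 2 neighbours → 1 H
  atom 9: aromatic c, 2 neighbours → 1 H
  atom 10: C, bond orders sum to 3 (valence 4) → 1 H
  atom 11: C, bond orders sum to 1 (valence 4) → 3 H
  atom 12: C, bond orders sum to 2 (valence 4) → 2 H
  atom 13: C, bond orders sum to 2 (valence 4) → 2 H
  atom 14: C, bond orders sum to 2 (valence 4) → 2 H
  atom 15: C, bond orders sum to 4 (valence 4) → 0 H
  atom 16: O, bond orders sum to 2 (valence 2) → 0 H
  atom 17: N, bond orders sum to 1 (valence 3) → 2 H
Total hydrogens: 18.

18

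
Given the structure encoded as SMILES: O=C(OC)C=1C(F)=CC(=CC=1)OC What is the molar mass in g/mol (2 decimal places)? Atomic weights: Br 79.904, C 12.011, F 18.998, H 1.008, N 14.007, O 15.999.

First, the molecular formula is C9H9FO3 (counting implicit H from valence).
  C: 9 × 12.011 = 108.099
  F: 1 × 18.998 = 18.998
  H: 9 × 1.008 = 9.072
  O: 3 × 15.999 = 47.997
Sum: 9×12.011 + 1×18.998 + 9×1.008 + 3×15.999 = 184.166 → 184.17 g/mol.

184.17 g/mol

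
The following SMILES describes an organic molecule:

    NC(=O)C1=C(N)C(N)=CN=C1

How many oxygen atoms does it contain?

Scan the SMILES for O atoms (remember two-letter symbols like Cl and Br are single atoms).
Oxygen count: 1.

1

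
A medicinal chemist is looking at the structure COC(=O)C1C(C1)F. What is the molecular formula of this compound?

C5H7FO2

Walk through each heavy atom and fill implicit hydrogens from standard valence (C 4, N 3, O 2, S 2, halogen 1):
  atom 1: C, bond orders sum to 1 (valence 4) → 3 H
  atom 2: O, bond orders sum to 2 (valence 2) → 0 H
  atom 3: C, bond orders sum to 4 (valence 4) → 0 H
  atom 4: O, bond orders sum to 2 (valence 2) → 0 H
  atom 5: C, bond orders sum to 3 (valence 4) → 1 H
  atom 6: C, bond orders sum to 3 (valence 4) → 1 H
  atom 7: C, bond orders sum to 2 (valence 4) → 2 H
  atom 8: F (halogen, monovalent) → 0 H
Totals → C:5, H:7, F:1, O:2.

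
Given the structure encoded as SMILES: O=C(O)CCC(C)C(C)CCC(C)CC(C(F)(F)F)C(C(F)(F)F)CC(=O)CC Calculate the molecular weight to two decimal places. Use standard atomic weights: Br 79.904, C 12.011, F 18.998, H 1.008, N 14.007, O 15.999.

434.46 g/mol

First, the molecular formula is C20H32F6O3 (counting implicit H from valence).
  C: 20 × 12.011 = 240.220
  F: 6 × 18.998 = 113.988
  H: 32 × 1.008 = 32.256
  O: 3 × 15.999 = 47.997
Sum: 20×12.011 + 6×18.998 + 32×1.008 + 3×15.999 = 434.461 → 434.46 g/mol.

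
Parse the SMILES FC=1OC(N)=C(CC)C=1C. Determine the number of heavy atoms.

10

Every atom symbol written in the SMILES (organic subset) is one heavy atom; implicit H are not written.
Heavy atoms by element → C:7, F:1, N:1, O:1.
Total: 10.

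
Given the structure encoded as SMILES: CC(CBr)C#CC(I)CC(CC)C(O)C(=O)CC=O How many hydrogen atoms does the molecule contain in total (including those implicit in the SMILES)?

Walk through each heavy atom and fill implicit hydrogens from standard valence (C 4, N 3, O 2, S 2, halogen 1):
  atom 1: C, bond orders sum to 1 (valence 4) → 3 H
  atom 2: C, bond orders sum to 3 (valence 4) → 1 H
  atom 3: C, bond orders sum to 2 (valence 4) → 2 H
  atom 4: Br (halogen, monovalent) → 0 H
  atom 5: C, bond orders sum to 4 (valence 4) → 0 H
  atom 6: C, bond orders sum to 4 (valence 4) → 0 H
  atom 7: C, bond orders sum to 3 (valence 4) → 1 H
  atom 8: I (halogen, monovalent) → 0 H
  atom 9: C, bond orders sum to 2 (valence 4) → 2 H
  atom 10: C, bond orders sum to 3 (valence 4) → 1 H
  atom 11: C, bond orders sum to 2 (valence 4) → 2 H
  atom 12: C, bond orders sum to 1 (valence 4) → 3 H
  atom 13: C, bond orders sum to 3 (valence 4) → 1 H
  atom 14: O, bond orders sum to 1 (valence 2) → 1 H
  atom 15: C, bond orders sum to 4 (valence 4) → 0 H
  atom 16: O, bond orders sum to 2 (valence 2) → 0 H
  atom 17: C, bond orders sum to 2 (valence 4) → 2 H
  atom 18: C, bond orders sum to 3 (valence 4) → 1 H
  atom 19: O, bond orders sum to 2 (valence 2) → 0 H
Total hydrogens: 20.

20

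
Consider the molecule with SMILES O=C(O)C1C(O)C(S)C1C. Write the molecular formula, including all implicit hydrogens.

Walk through each heavy atom and fill implicit hydrogens from standard valence (C 4, N 3, O 2, S 2, halogen 1):
  atom 1: O, bond orders sum to 2 (valence 2) → 0 H
  atom 2: C, bond orders sum to 4 (valence 4) → 0 H
  atom 3: O, bond orders sum to 1 (valence 2) → 1 H
  atom 4: C, bond orders sum to 3 (valence 4) → 1 H
  atom 5: C, bond orders sum to 3 (valence 4) → 1 H
  atom 6: O, bond orders sum to 1 (valence 2) → 1 H
  atom 7: C, bond orders sum to 3 (valence 4) → 1 H
  atom 8: S, bond orders sum to 1 (valence 2) → 1 H
  atom 9: C, bond orders sum to 3 (valence 4) → 1 H
  atom 10: C, bond orders sum to 1 (valence 4) → 3 H
Totals → C:6, H:10, O:3, S:1.
In Hill order: C6H10O3S.

C6H10O3S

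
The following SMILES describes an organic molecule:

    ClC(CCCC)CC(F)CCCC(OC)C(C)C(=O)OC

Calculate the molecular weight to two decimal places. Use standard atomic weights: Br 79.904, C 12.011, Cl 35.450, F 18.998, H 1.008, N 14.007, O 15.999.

324.86 g/mol

First, the molecular formula is C16H30ClFO3 (counting implicit H from valence).
  C: 16 × 12.011 = 192.176
  Cl: 1 × 35.450 = 35.450
  F: 1 × 18.998 = 18.998
  H: 30 × 1.008 = 30.240
  O: 3 × 15.999 = 47.997
Sum: 16×12.011 + 1×35.450 + 1×18.998 + 30×1.008 + 3×15.999 = 324.861 → 324.86 g/mol.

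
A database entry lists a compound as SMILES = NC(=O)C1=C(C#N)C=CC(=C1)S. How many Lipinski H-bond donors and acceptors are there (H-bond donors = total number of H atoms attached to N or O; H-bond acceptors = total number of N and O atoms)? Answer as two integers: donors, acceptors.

2, 3

Donors: find every N or O and count the H atoms it carries.
  atom 1 (N): bond orders sum to 1 → 2 H
  atom 3 (O): bond orders sum to 2 → 0 H
  atom 7 (N): bond orders sum to 3 → 0 H
Lipinski HBD = 2.
Acceptors: N atoms = 2, O atoms = 1 → HBA = 3.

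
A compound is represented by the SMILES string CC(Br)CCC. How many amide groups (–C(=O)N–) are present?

0

Scan the SMILES for the amide motif — none present.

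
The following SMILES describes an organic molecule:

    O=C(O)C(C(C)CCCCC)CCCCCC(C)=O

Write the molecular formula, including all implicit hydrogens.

Walk through each heavy atom and fill implicit hydrogens from standard valence (C 4, N 3, O 2, S 2, halogen 1):
  atom 1: O, bond orders sum to 2 (valence 2) → 0 H
  atom 2: C, bond orders sum to 4 (valence 4) → 0 H
  atom 3: O, bond orders sum to 1 (valence 2) → 1 H
  atom 4: C, bond orders sum to 3 (valence 4) → 1 H
  atom 5: C, bond orders sum to 3 (valence 4) → 1 H
  atom 6: C, bond orders sum to 1 (valence 4) → 3 H
  atom 7: C, bond orders sum to 2 (valence 4) → 2 H
  atom 8: C, bond orders sum to 2 (valence 4) → 2 H
  atom 9: C, bond orders sum to 2 (valence 4) → 2 H
  atom 10: C, bond orders sum to 2 (valence 4) → 2 H
  atom 11: C, bond orders sum to 1 (valence 4) → 3 H
  atom 12: C, bond orders sum to 2 (valence 4) → 2 H
  atom 13: C, bond orders sum to 2 (valence 4) → 2 H
  atom 14: C, bond orders sum to 2 (valence 4) → 2 H
  atom 15: C, bond orders sum to 2 (valence 4) → 2 H
  atom 16: C, bond orders sum to 2 (valence 4) → 2 H
  atom 17: C, bond orders sum to 4 (valence 4) → 0 H
  atom 18: C, bond orders sum to 1 (valence 4) → 3 H
  atom 19: O, bond orders sum to 2 (valence 2) → 0 H
Totals → C:16, H:30, O:3.

C16H30O3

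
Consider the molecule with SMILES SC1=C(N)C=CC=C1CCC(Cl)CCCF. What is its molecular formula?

Walk through each heavy atom and fill implicit hydrogens from standard valence (C 4, N 3, O 2, S 2, halogen 1):
  atom 1: S, bond orders sum to 1 (valence 2) → 1 H
  atom 2: C, bond orders sum to 4 (valence 4) → 0 H
  atom 3: C, bond orders sum to 4 (valence 4) → 0 H
  atom 4: N, bond orders sum to 1 (valence 3) → 2 H
  atom 5: C, bond orders sum to 3 (valence 4) → 1 H
  atom 6: C, bond orders sum to 3 (valence 4) → 1 H
  atom 7: C, bond orders sum to 3 (valence 4) → 1 H
  atom 8: C, bond orders sum to 4 (valence 4) → 0 H
  atom 9: C, bond orders sum to 2 (valence 4) → 2 H
  atom 10: C, bond orders sum to 2 (valence 4) → 2 H
  atom 11: C, bond orders sum to 3 (valence 4) → 1 H
  atom 12: Cl (halogen, monovalent) → 0 H
  atom 13: C, bond orders sum to 2 (valence 4) → 2 H
  atom 14: C, bond orders sum to 2 (valence 4) → 2 H
  atom 15: C, bond orders sum to 2 (valence 4) → 2 H
  atom 16: F (halogen, monovalent) → 0 H
Totals → C:12, H:17, Cl:1, F:1, N:1, S:1.
In Hill order: C12H17ClFNS.

C12H17ClFNS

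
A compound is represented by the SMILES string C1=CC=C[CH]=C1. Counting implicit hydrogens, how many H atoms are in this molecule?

Walk through each heavy atom and fill implicit hydrogens from standard valence (C 4, N 3, O 2, S 2, halogen 1):
  atom 1: C, bond orders sum to 3 (valence 4) → 1 H
  atom 2: C, bond orders sum to 3 (valence 4) → 1 H
  atom 3: C, bond orders sum to 3 (valence 4) → 1 H
  atom 4: C, bond orders sum to 3 (valence 4) → 1 H
  atom 5: C with explicit H count 1
  atom 6: C, bond orders sum to 3 (valence 4) → 1 H
Total hydrogens: 6.

6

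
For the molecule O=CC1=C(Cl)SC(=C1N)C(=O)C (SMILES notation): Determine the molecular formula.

C7H6ClNO2S

Walk through each heavy atom and fill implicit hydrogens from standard valence (C 4, N 3, O 2, S 2, halogen 1):
  atom 1: O, bond orders sum to 2 (valence 2) → 0 H
  atom 2: C, bond orders sum to 3 (valence 4) → 1 H
  atom 3: C, bond orders sum to 4 (valence 4) → 0 H
  atom 4: C, bond orders sum to 4 (valence 4) → 0 H
  atom 5: Cl (halogen, monovalent) → 0 H
  atom 6: S, bond orders sum to 2 (valence 2) → 0 H
  atom 7: C, bond orders sum to 4 (valence 4) → 0 H
  atom 8: C, bond orders sum to 4 (valence 4) → 0 H
  atom 9: N, bond orders sum to 1 (valence 3) → 2 H
  atom 10: C, bond orders sum to 4 (valence 4) → 0 H
  atom 11: O, bond orders sum to 2 (valence 2) → 0 H
  atom 12: C, bond orders sum to 1 (valence 4) → 3 H
Totals → C:7, H:6, Cl:1, N:1, O:2, S:1.
In Hill order: C7H6ClNO2S.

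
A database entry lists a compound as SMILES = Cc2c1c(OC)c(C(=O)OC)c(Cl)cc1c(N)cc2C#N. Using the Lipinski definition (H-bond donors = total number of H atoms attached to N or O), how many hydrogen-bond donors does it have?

2

Donors: find every N or O and count the H atoms it carries.
  atom 5 (O): bond orders sum to 2 → 0 H
  atom 9 (O): bond orders sum to 2 → 0 H
  atom 10 (O): bond orders sum to 2 → 0 H
  atom 17 (N): bond orders sum to 1 → 2 H
  atom 21 (N): bond orders sum to 3 → 0 H
Lipinski HBD = 2.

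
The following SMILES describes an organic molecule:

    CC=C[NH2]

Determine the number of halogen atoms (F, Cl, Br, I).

Scan the SMILES for the halogen motif — none present.
Groups that are present: 1 alkene, 1 primary amine.

0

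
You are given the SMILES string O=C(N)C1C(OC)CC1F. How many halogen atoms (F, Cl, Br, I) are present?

1

Halogen atoms appear at heavy-atom position 10 (1×F).
Other groups present: 1 amide, 1 ether.
Halogen count: 1.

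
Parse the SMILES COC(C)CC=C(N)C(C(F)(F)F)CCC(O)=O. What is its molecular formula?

Walk through each heavy atom and fill implicit hydrogens from standard valence (C 4, N 3, O 2, S 2, halogen 1):
  atom 1: C, bond orders sum to 1 (valence 4) → 3 H
  atom 2: O, bond orders sum to 2 (valence 2) → 0 H
  atom 3: C, bond orders sum to 3 (valence 4) → 1 H
  atom 4: C, bond orders sum to 1 (valence 4) → 3 H
  atom 5: C, bond orders sum to 2 (valence 4) → 2 H
  atom 6: C, bond orders sum to 3 (valence 4) → 1 H
  atom 7: C, bond orders sum to 4 (valence 4) → 0 H
  atom 8: N, bond orders sum to 1 (valence 3) → 2 H
  atom 9: C, bond orders sum to 3 (valence 4) → 1 H
  atom 10: C, bond orders sum to 4 (valence 4) → 0 H
  atom 11: F (halogen, monovalent) → 0 H
  atom 12: F (halogen, monovalent) → 0 H
  atom 13: F (halogen, monovalent) → 0 H
  atom 14: C, bond orders sum to 2 (valence 4) → 2 H
  atom 15: C, bond orders sum to 2 (valence 4) → 2 H
  atom 16: C, bond orders sum to 4 (valence 4) → 0 H
  atom 17: O, bond orders sum to 1 (valence 2) → 1 H
  atom 18: O, bond orders sum to 2 (valence 2) → 0 H
Totals → C:11, H:18, F:3, N:1, O:3.

C11H18F3NO3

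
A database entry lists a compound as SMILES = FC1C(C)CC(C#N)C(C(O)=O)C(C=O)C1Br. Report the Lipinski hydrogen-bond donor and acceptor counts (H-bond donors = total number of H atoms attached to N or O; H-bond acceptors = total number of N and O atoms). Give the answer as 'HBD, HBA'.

Donors: find every N or O and count the H atoms it carries.
  atom 8 (N): bond orders sum to 3 → 0 H
  atom 11 (O): bond orders sum to 1 → 1 H
  atom 12 (O): bond orders sum to 2 → 0 H
  atom 15 (O): bond orders sum to 2 → 0 H
Lipinski HBD = 1.
Acceptors: N atoms = 1, O atoms = 3 → HBA = 4.

1, 4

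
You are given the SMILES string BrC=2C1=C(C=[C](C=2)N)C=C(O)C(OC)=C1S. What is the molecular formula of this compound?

C11H10BrNO2S

Walk through each heavy atom and fill implicit hydrogens from standard valence (C 4, N 3, O 2, S 2, halogen 1):
  atom 1: Br (halogen, monovalent) → 0 H
  atom 2: C, bond orders sum to 4 (valence 4) → 0 H
  atom 3: C, bond orders sum to 4 (valence 4) → 0 H
  atom 4: C, bond orders sum to 4 (valence 4) → 0 H
  atom 5: C, bond orders sum to 3 (valence 4) → 1 H
  atom 6: C with explicit H count 0
  atom 7: C, bond orders sum to 3 (valence 4) → 1 H
  atom 8: N, bond orders sum to 1 (valence 3) → 2 H
  atom 9: C, bond orders sum to 3 (valence 4) → 1 H
  atom 10: C, bond orders sum to 4 (valence 4) → 0 H
  atom 11: O, bond orders sum to 1 (valence 2) → 1 H
  atom 12: C, bond orders sum to 4 (valence 4) → 0 H
  atom 13: O, bond orders sum to 2 (valence 2) → 0 H
  atom 14: C, bond orders sum to 1 (valence 4) → 3 H
  atom 15: C, bond orders sum to 4 (valence 4) → 0 H
  atom 16: S, bond orders sum to 1 (valence 2) → 1 H
Totals → C:11, H:10, Br:1, N:1, O:2, S:1.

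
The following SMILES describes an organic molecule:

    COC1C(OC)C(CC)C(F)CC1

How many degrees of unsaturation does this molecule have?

1

Molecular formula: C10H19FO2.
DoU = (2C + 2 + N − H − X) / 2, where X is the halogen count and O/S are ignored.
    = (2·10 + 2 + 0 − 19 − 1) / 2 = 2 / 2 = 1.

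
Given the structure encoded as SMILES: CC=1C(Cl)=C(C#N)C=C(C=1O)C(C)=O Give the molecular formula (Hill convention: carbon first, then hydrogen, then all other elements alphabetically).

C10H8ClNO2

Walk through each heavy atom and fill implicit hydrogens from standard valence (C 4, N 3, O 2, S 2, halogen 1):
  atom 1: C, bond orders sum to 1 (valence 4) → 3 H
  atom 2: C, bond orders sum to 4 (valence 4) → 0 H
  atom 3: C, bond orders sum to 4 (valence 4) → 0 H
  atom 4: Cl (halogen, monovalent) → 0 H
  atom 5: C, bond orders sum to 4 (valence 4) → 0 H
  atom 6: C, bond orders sum to 4 (valence 4) → 0 H
  atom 7: N, bond orders sum to 3 (valence 3) → 0 H
  atom 8: C, bond orders sum to 3 (valence 4) → 1 H
  atom 9: C, bond orders sum to 4 (valence 4) → 0 H
  atom 10: C, bond orders sum to 4 (valence 4) → 0 H
  atom 11: O, bond orders sum to 1 (valence 2) → 1 H
  atom 12: C, bond orders sum to 4 (valence 4) → 0 H
  atom 13: C, bond orders sum to 1 (valence 4) → 3 H
  atom 14: O, bond orders sum to 2 (valence 2) → 0 H
Totals → C:10, H:8, Cl:1, N:1, O:2.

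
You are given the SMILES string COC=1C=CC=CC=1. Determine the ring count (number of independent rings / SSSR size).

In SMILES, each pair of matching ring-closure digits denotes one ring-closing bond; the number of such bonds equals the number of independent rings.
Ring-closure bonds here: 1.

1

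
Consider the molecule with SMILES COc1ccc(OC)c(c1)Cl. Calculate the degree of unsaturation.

4

Molecular formula: C8H9ClO2.
DoU = (2C + 2 + N − H − X) / 2, where X is the halogen count and O/S are ignored.
    = (2·8 + 2 + 0 − 9 − 1) / 2 = 8 / 2 = 4.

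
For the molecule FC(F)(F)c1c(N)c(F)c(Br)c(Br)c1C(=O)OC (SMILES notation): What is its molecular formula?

C9H5Br2F4NO2

Walk through each heavy atom and fill implicit hydrogens from standard valence (C 4, N 3, O 2, S 2, halogen 1); for lowercase aromatic atoms, an aromatic c carries 1 H when it has two neighbours and 0 H with three, and aromatic n carries 0 H:
  atom 1: F (halogen, monovalent) → 0 H
  atom 2: C, bond orders sum to 4 (valence 4) → 0 H
  atom 3: F (halogen, monovalent) → 0 H
  atom 4: F (halogen, monovalent) → 0 H
  atom 5: aromatic c, 3 neighbours → 0 H
  atom 6: aromatic c, 3 neighbours → 0 H
  atom 7: N, bond orders sum to 1 (valence 3) → 2 H
  atom 8: aromatic c, 3 neighbours → 0 H
  atom 9: F (halogen, monovalent) → 0 H
  atom 10: aromatic c, 3 neighbours → 0 H
  atom 11: Br (halogen, monovalent) → 0 H
  atom 12: aromatic c, 3 neighbours → 0 H
  atom 13: Br (halogen, monovalent) → 0 H
  atom 14: aromatic c, 3 neighbours → 0 H
  atom 15: C, bond orders sum to 4 (valence 4) → 0 H
  atom 16: O, bond orders sum to 2 (valence 2) → 0 H
  atom 17: O, bond orders sum to 2 (valence 2) → 0 H
  atom 18: C, bond orders sum to 1 (valence 4) → 3 H
Totals → C:9, H:5, Br:2, F:4, N:1, O:2.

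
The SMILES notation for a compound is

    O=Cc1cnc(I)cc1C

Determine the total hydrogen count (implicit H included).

Walk through each heavy atom and fill implicit hydrogens from standard valence (C 4, N 3, O 2, S 2, halogen 1); for lowercase aromatic atoms, an aromatic c carries 1 H when it has two neighbours and 0 H with three, and aromatic n carries 0 H:
  atom 1: O, bond orders sum to 2 (valence 2) → 0 H
  atom 2: C, bond orders sum to 3 (valence 4) → 1 H
  atom 3: aromatic c, 3 neighbours → 0 H
  atom 4: aromatic c, 2 neighbours → 1 H
  atom 5: aromatic n, 2 neighbours → 0 H
  atom 6: aromatic c, 3 neighbours → 0 H
  atom 7: I (halogen, monovalent) → 0 H
  atom 8: aromatic c, 2 neighbours → 1 H
  atom 9: aromatic c, 3 neighbours → 0 H
  atom 10: C, bond orders sum to 1 (valence 4) → 3 H
Total hydrogens: 6.

6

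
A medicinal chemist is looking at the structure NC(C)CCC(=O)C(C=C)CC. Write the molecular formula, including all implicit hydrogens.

Walk through each heavy atom and fill implicit hydrogens from standard valence (C 4, N 3, O 2, S 2, halogen 1):
  atom 1: N, bond orders sum to 1 (valence 3) → 2 H
  atom 2: C, bond orders sum to 3 (valence 4) → 1 H
  atom 3: C, bond orders sum to 1 (valence 4) → 3 H
  atom 4: C, bond orders sum to 2 (valence 4) → 2 H
  atom 5: C, bond orders sum to 2 (valence 4) → 2 H
  atom 6: C, bond orders sum to 4 (valence 4) → 0 H
  atom 7: O, bond orders sum to 2 (valence 2) → 0 H
  atom 8: C, bond orders sum to 3 (valence 4) → 1 H
  atom 9: C, bond orders sum to 3 (valence 4) → 1 H
  atom 10: C, bond orders sum to 2 (valence 4) → 2 H
  atom 11: C, bond orders sum to 2 (valence 4) → 2 H
  atom 12: C, bond orders sum to 1 (valence 4) → 3 H
Totals → C:10, H:19, N:1, O:1.

C10H19NO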